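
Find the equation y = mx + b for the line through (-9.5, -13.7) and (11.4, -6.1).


m = (7.6)/(20.9) = 0.3636
b = y1 - m*x1 = -13.7 - (7.6*(-9.5))/(20.9) = -13.7 + 3.4545 = -10.2455

y = 0.3636x - 10.2455


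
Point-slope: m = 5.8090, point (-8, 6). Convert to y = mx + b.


y - 6 = 5.8090(x + 8)
y = 5.8090x + 6 - 5.8090*(-8)
y = 5.8090x + 52.4720

y = 5.8090x + 52.4720


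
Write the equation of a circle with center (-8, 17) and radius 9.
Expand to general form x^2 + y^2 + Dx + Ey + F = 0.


(x+ 8)^2 + (y-17)^2 = 9^2
D = -2h = 16, E = -2k = -34
F = h^2+k^2-r^2 = 64+289-81 = 272

x^2 + y^2 + 16x - 34y + 272 = 0


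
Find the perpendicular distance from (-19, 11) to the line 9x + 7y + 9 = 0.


|9*(-19) + 7*11 + 9| = |-85| = 85
sqrt(81 + 49) = sqrt(130) = 11.4018
d = 85/sqrt(130) = 7.4550

7.4550


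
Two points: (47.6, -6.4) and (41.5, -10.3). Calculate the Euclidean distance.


dx = 41.5 - 47.6 = -6.1
dy = -10.3 + 6.4 = -3.9
d = sqrt(37.21 + 15.21) = sqrt(52.42) = 7.2402

7.2402


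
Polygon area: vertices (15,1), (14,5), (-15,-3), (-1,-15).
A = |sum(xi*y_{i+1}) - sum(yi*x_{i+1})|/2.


sum(xi*y_{i+1}) = 15*5 + 14*(-3) - 15*(-15) - 1*1 = 257
sum(yi*x_{i+1}) = 1*14 + 5*(-15) - 3*(-1) - 15*15 = -283
Area = |257 + 283|/2 = 540/2 = 270.0000

270.0000 sq units


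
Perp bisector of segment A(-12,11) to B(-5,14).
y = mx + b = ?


Midpoint = (-8.5, 12.5)
Slope of AB = dy/dx = 3/7 = 0.4286
Perp slope = -dx/dy = -7/3 = -2.3333
b = My - (perp slope)*Mx = 12.5 + (7*(-8.5))/3 = 12.5 - 19.8333 = -7.3333

y = -2.3333x - 7.3333


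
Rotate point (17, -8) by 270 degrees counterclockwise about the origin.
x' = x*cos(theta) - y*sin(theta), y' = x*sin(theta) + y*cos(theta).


cos(270) = 0, sin(270) = -1
x' = 17*0 + 8*(-1) = -8
y' = 17*(-1) - 8*0 = -17

(-8, -17)


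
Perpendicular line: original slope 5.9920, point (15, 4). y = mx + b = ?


Perpendicular slope = -1/m1 = -1/5.9920 = -0.1669
b2 = y0 - m2*x0 = 4 + 15/5.9920 = 4 + 2.5033 = 6.5033

y = -0.1669x + 6.5033


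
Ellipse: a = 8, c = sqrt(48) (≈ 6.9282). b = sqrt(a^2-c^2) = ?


b^2 = 8^2 - (sqrt(48))^2 = 64 - 48 = 16
b = sqrt(16) = 4

b = 4


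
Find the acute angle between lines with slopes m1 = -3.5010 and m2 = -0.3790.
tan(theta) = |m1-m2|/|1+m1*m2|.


m1-m2 = -3.122
1+m1*m2 = 2.326879
tan(theta) = |-3.122/2.326879| = 1.341711
theta = arctan(|-3.122/2.326879|) = 53.3022 degrees (acute angle)

53.3022 degrees


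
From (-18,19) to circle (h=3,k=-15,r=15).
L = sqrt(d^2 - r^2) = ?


d = sqrt((-18-3)^2 + (19+ 15)^2) = sqrt(441+1156) = 39.9625
L = sqrt(1597.0000 - 225) = sqrt(1372.0000) = 37.0405

37.0405


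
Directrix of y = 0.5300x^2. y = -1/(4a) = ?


a = 0.5300
1/(4a) = 0.4717
directrix: y = -0.4717 = -0.4717

y = -0.4717


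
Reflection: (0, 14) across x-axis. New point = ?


Reflection rule for x-axis: (x, -y)
(0, 14) -> (0, -14)

(0, -14)


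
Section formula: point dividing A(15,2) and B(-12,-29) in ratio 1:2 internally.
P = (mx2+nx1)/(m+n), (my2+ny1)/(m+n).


Px = (1*(-12) + 2*15)/3 = 18/3 = 6.0000
Py = (1*(-29) + 2*2)/3 = -25/3 = -8.3333

P = (6.0000, -8.3333)


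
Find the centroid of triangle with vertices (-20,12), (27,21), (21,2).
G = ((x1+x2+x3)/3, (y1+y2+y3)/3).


Gx = (-20+27+21)/3 = 28/3 = 9.3333
Gy = (12+21+2)/3 = 35/3 = 11.6667

G = (9.3333, 11.6667)


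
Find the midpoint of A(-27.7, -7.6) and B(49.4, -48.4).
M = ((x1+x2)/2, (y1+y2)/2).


Mx = (-27.7 + 49.4)/2 = 21.7/2 = 10.8500
My = (-7.6 - 48.4)/2 = -56.0/2 = -28.0000

(10.8500, -28.0000)


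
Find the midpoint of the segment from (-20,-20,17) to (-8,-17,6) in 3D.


Mx = (-20- 8)/2 = -14.0000
My = (-20- 17)/2 = -18.5000
Mz = (17+6)/2 = 11.5000

M = (-14.0000, -18.5000, 11.5000)


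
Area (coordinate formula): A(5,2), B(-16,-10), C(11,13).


5*(-10-13) = -115
-16*(13-2) = -176
11*(2+ 10) = 132
sum = -159
Area = |-159|/2 = 79.5000

79.5000 sq units


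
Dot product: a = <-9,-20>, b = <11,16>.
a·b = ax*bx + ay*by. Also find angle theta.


a·b = -9*11 - 20*16 = -99 - 320 = -419
|a| = sqrt(81+400) = 21.9317
|b| = sqrt(121+256) = 19.4165
cos(theta) = -419/(sqrt(481)*sqrt(377)) = -419/sqrt(181337) = -0.983945
theta = arccos(-419/sqrt(181337)) = 169.7192 degrees

a·b = -419, theta = 169.7192 deg


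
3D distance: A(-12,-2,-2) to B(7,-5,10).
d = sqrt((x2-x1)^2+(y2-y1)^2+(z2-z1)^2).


dx=19, dy=-3, dz=12
d = sqrt(361+9+144) = sqrt(514) = 22.6716

22.6716


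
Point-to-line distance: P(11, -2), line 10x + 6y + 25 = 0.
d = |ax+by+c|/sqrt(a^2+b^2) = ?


|10*11 + 6*(-2) + 25| = |123| = 123
sqrt(100 + 36) = sqrt(136) = 11.6619
d = 123/sqrt(136) = 10.5472

10.5472


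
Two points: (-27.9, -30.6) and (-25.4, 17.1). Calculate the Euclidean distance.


dx = -25.4 + 27.9 = 2.5
dy = 17.1 + 30.6 = 47.7
d = sqrt(6.25 + 2275.29) = sqrt(2281.54) = 47.7655

47.7655


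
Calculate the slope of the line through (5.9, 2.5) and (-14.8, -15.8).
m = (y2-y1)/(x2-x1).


dy = -15.8 - 2.5 = -18.3
dx = -14.8 - 5.9 = -20.7
m = -18.3/(-20.7) = 0.8841

m = 0.8841


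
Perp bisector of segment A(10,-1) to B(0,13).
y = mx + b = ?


Midpoint = (5, 6)
Slope of AB = dy/dx = 14/(-10) = -1.4000
Perp slope = -dx/dy = 10/14 = 0.7143
b = My - (perp slope)*Mx = 6 + (-10*5)/14 = 6 - 3.5714 = 2.4286

y = 0.7143x + 2.4286


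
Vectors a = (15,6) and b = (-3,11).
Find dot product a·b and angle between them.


a·b = 15*(-3) + 6*11 = -45 + 66 = 21
|a| = sqrt(225+36) = 16.1555
|b| = sqrt(9+121) = 11.4018
cos(theta) = 21/(sqrt(261)*sqrt(130)) = 21/sqrt(33930) = 0.114006
theta = arccos(21/sqrt(33930)) = 83.4537 degrees

a·b = 21, theta = 83.4537 deg


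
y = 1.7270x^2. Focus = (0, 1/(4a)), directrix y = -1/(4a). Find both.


a = 1.7270
1/(4a) = 0.1448
Focus = (0, 0.1448)
Directrix: y = -0.1448

Focus = (0, 0.1448), Directrix: y = -0.1448


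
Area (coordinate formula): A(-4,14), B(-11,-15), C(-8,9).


-4*(-15-9) = 96
-11*(9-14) = 55
-8*(14+ 15) = -232
sum = -81
Area = |-81|/2 = 40.5000

40.5000 sq units


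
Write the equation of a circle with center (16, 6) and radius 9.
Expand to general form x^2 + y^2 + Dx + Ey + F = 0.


(x-16)^2 + (y-6)^2 = 9^2
D = -2h = -32, E = -2k = -12
F = h^2+k^2-r^2 = 256+36-81 = 211

x^2 + y^2 - 32x - 12y + 211 = 0


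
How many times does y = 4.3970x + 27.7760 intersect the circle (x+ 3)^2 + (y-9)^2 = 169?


Substitute y = 4.3970x + 27.7760: (x+ 3)^2 + (4.3970x+27.7760-9)^2 = 169
Expand to Ax^2 + Bx + C = 0, where b-k = 18.776
A = 1+m^2 = 20.333609
B = 2(m(b-k) - h) = 2(4.3970*18.776 + 3) = 171.116144
C = h^2 + (b-k)^2 - r^2 = 9 + 352.538176 - 169 = 192.538176
disc = B^2-4AC = 29280.7347 - 15659.9840 = 13620.7507
disc > 0

2 intersection points


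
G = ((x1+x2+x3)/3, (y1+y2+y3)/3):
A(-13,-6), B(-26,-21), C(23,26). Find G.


Gx = (-13- 26+23)/3 = -16/3 = -5.3333
Gy = (-6- 21+26)/3 = -1/3 = -0.3333

G = (-5.3333, -0.3333)


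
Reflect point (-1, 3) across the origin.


Reflection rule for origin: (-x, -y)
(-1, 3) -> (1, -3)

(1, -3)


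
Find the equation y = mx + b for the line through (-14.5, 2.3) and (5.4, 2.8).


m = (0.5)/(19.9) = 0.0251
b = y1 - m*x1 = 2.3 - (0.5*(-14.5))/(19.9) = 2.3 + 0.3643 = 2.6643

y = 0.0251x + 2.6643


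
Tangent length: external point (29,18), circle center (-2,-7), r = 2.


d = sqrt((29+ 2)^2 + (18+ 7)^2) = sqrt(961+625) = 39.8246
L = sqrt(1586.0000 - 4) = sqrt(1582.0000) = 39.7744

39.7744


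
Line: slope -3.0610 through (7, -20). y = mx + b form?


y + 20 = -3.0610(x - 7)
y = -3.0610x - 20 + 3.0610*7
y = -3.0610x + 1.4270

y = -3.0610x + 1.4270


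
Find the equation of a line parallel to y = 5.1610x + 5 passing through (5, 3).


Parallel lines have equal slopes.
m2 = 5.1610
b2 = 3 - 5.1610*5 = -22.8050

y = 5.1610x - 22.8050


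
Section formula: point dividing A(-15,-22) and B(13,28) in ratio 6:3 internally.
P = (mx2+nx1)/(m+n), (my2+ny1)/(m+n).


Px = (6*13 + 3*(-15))/9 = 33/9 = 3.6667
Py = (6*28 + 3*(-22))/9 = 102/9 = 11.3333

P = (3.6667, 11.3333)


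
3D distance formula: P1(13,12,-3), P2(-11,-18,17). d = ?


dx=-24, dy=-30, dz=20
d = sqrt(576+900+400) = sqrt(1876) = 43.3128

43.3128


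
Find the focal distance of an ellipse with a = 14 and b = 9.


c^2 = 14^2 - 9^2 = 196 - 81 = 115
c = sqrt(115) = 10.7238

c = 10.7238


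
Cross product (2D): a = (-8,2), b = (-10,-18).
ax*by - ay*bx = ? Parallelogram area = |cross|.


cross = -8*(-18) - 2*(-10) = 144 + 20 = 164
Parallelogram area = |164| = 164

cross = 164, parallelogram area = 164


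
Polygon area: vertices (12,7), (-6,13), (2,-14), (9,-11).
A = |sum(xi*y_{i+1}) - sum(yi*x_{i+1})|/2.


sum(xi*y_{i+1}) = 12*13 - 6*(-14) + 2*(-11) + 9*7 = 281
sum(yi*x_{i+1}) = 7*(-6) + 13*2 - 14*9 - 11*12 = -274
Area = |281 + 274|/2 = 555/2 = 277.5000

277.5000 sq units


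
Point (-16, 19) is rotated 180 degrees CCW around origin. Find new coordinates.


cos(180) = -1, sin(180) = 0
x' = -16*(-1) - 19*0 = 16
y' = -16*0 + 19*(-1) = -19

(16, -19)


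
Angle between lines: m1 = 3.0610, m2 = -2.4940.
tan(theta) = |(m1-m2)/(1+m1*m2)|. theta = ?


m1-m2 = 5.555
1+m1*m2 = -6.634134
tan(theta) = |5.555/(-6.634134)| = 0.837336
theta = arctan(|5.555/(-6.634134)|) = 39.9407 degrees (acute angle)

39.9407 degrees


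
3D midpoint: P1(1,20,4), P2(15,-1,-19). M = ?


Mx = (1+15)/2 = 8.0000
My = (20- 1)/2 = 9.5000
Mz = (4- 19)/2 = -7.5000

M = (8.0000, 9.5000, -7.5000)


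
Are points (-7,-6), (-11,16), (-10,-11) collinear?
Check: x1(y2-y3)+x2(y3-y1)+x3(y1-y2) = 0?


-7*(16+ 11) - 11*(-11+ 6) - 10*(-6-16)
= -189 + 55 + 220 = 86

No, not collinear (determinant = 86)


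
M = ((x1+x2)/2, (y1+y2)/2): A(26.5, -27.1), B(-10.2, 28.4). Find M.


Mx = (26.5 - 10.2)/2 = 16.3/2 = 8.1500
My = (-27.1 + 28.4)/2 = 1.3/2 = 0.6500

(8.1500, 0.6500)


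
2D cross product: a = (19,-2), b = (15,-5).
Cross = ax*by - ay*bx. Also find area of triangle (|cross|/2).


cross = 19*(-5) + 2*15 = -95 + 30 = -65
Triangle area = |-65|/2 = 65/2 = 32.5000

cross = -65, triangle area = 32.5000


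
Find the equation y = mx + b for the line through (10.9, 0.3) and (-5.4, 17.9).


m = (17.6)/(-16.3) = -1.0798
b = y1 - m*x1 = 0.3 - (17.6*10.9)/(-16.3) = 0.3 + 11.7693 = 12.0693

y = -1.0798x + 12.0693


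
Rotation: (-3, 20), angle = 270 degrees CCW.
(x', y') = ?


cos(270) = 0, sin(270) = -1
x' = -3*0 - 20*(-1) = 20
y' = -3*(-1) + 20*0 = 3

(20, 3)


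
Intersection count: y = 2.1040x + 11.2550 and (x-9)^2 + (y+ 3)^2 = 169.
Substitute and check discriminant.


Substitute y = 2.1040x + 11.2550: (x-9)^2 + (2.1040x+11.2550+ 3)^2 = 169
Expand to Ax^2 + Bx + C = 0, where b-k = 14.255
A = 1+m^2 = 5.426816
B = 2(m(b-k) - h) = 2(2.1040*14.255 - 9) = 41.98504
C = h^2 + (b-k)^2 - r^2 = 81 + 203.205025 - 169 = 115.205025
disc = B^2-4AC = 1762.7436 - 2500.7859 = -738.0423
disc < 0

0 intersection points


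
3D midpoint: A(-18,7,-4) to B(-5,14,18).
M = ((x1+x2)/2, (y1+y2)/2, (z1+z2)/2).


Mx = (-18- 5)/2 = -11.5000
My = (7+14)/2 = 10.5000
Mz = (-4+18)/2 = 7.0000

M = (-11.5000, 10.5000, 7.0000)


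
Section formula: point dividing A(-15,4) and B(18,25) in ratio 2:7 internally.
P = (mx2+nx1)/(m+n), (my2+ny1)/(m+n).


Px = (2*18 + 7*(-15))/9 = -69/9 = -7.6667
Py = (2*25 + 7*4)/9 = 78/9 = 8.6667

P = (-7.6667, 8.6667)


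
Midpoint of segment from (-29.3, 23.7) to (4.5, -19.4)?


Mx = (-29.3 + 4.5)/2 = -24.8/2 = -12.4000
My = (23.7 - 19.4)/2 = 4.3/2 = 2.1500

(-12.4000, 2.1500)


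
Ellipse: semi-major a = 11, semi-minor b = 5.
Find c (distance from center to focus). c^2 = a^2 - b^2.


c^2 = 11^2 - 5^2 = 121 - 25 = 96
c = sqrt(96) = 9.7980

c = 9.7980


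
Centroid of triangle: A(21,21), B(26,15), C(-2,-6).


Gx = (21+26- 2)/3 = 45/3 = 15.0000
Gy = (21+15- 6)/3 = 30/3 = 10.0000

G = (15.0000, 10.0000)


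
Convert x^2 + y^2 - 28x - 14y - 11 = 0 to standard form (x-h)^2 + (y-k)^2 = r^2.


h = -D/2 = 28/2 = 14
k = -E/2 = 14/2 = 7
r^2 = h^2 + k^2 - F = 196 + 49 + 11 = 256
r = 16

Center (14, 7), radius = 16


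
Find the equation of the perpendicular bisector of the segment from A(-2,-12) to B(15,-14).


Midpoint = (6.5, -13)
Slope of AB = dy/dx = -2/17 = -0.1176
Perp slope = -dx/dy = 17/2 = 8.5000
b = My - (perp slope)*Mx = -13 + (17*6.5)/(-2) = -13 - 55.2500 = -68.2500

y = 8.5000x - 68.2500


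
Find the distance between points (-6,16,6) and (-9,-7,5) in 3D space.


dx=-3, dy=-23, dz=-1
d = sqrt(9+529+1) = sqrt(539) = 23.2164

23.2164


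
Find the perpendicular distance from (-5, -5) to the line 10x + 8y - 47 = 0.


|10*(-5) + 8*(-5) - 47| = |-137| = 137
sqrt(100 + 64) = sqrt(164) = 12.8062
d = 137/sqrt(164) = 10.6979

10.6979


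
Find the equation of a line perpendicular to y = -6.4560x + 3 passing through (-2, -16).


Perpendicular slope = -1/m1 = -1/(-6.4560) = 0.1549
b2 = y0 - m2*x0 = -16 - 2/(-6.4560) = -16 + 0.3098 = -15.6902

y = 0.1549x - 15.6902


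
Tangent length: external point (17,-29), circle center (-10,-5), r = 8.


d = sqrt((17+ 10)^2 + (-29+ 5)^2) = sqrt(729+576) = 36.1248
L = sqrt(1305.0000 - 64) = sqrt(1241.0000) = 35.2278

35.2278


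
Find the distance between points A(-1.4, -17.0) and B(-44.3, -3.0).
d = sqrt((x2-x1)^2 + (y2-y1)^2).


dx = -44.3 + 1.4 = -42.9
dy = -3.0 + 17.0 = 14.0
d = sqrt(1840.41 + 196.0) = sqrt(2036.41) = 45.1266

45.1266


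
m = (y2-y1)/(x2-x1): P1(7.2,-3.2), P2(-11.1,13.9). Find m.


dy = 13.9 + 3.2 = 17.1
dx = -11.1 - 7.2 = -18.3
m = 17.1/(-18.3) = -0.9344

m = -0.9344


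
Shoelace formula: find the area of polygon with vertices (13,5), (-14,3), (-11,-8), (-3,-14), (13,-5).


sum(xi*y_{i+1}) = 13*3 - 14*(-8) - 11*(-14) - 3*(-5) + 13*5 = 385
sum(yi*x_{i+1}) = 5*(-14) + 3*(-11) - 8*(-3) - 14*13 - 5*13 = -326
Area = |385 + 326|/2 = 711/2 = 355.5000

355.5000 sq units


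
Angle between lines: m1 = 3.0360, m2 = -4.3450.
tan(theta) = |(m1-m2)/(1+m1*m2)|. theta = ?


m1-m2 = 7.381
1+m1*m2 = -12.19142
tan(theta) = |7.381/(-12.19142)| = 0.605426
theta = arctan(|7.381/(-12.19142)|) = 31.1918 degrees (acute angle)

31.1918 degrees


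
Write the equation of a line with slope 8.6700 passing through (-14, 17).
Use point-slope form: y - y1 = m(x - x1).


y - 17 = 8.6700(x + 14)
y = 8.6700x + 17 - 8.6700*(-14)
y = 8.6700x + 138.3800

y = 8.6700x + 138.3800


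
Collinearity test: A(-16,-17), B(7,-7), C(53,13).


-16*(-7-13) + 7*(13+ 17) + 53*(-17+ 7)
= 320 + 210 - 530 = 0

Yes, collinear (determinant = 0)


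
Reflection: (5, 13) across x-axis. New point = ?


Reflection rule for x-axis: (x, -y)
(5, 13) -> (5, -13)

(5, -13)


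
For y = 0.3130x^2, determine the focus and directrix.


a = 0.3130
1/(4a) = 0.7987
Focus = (0, 0.7987)
Directrix: y = -0.7987

Focus = (0, 0.7987), Directrix: y = -0.7987


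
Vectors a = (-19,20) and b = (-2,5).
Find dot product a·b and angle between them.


a·b = -19*(-2) + 20*5 = 38 + 100 = 138
|a| = sqrt(361+400) = 27.5862
|b| = sqrt(4+25) = 5.3852
cos(theta) = 138/(sqrt(761)*sqrt(29)) = 138/sqrt(22069) = 0.928940
theta = arccos(138/sqrt(22069)) = 21.7298 degrees

a·b = 138, theta = 21.7298 deg


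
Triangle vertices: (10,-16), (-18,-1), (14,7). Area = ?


10*(-1-7) = -80
-18*(7+ 16) = -414
14*(-16+ 1) = -210
sum = -704
Area = |-704|/2 = 352.0000

352.0000 sq units


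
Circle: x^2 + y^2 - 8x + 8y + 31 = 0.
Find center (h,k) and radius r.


h = -D/2 = 8/2 = 4
k = -E/2 = -8/2 = -4
r^2 = h^2 + k^2 - F = 16 + 16 - 31 = 1
r = 1

Center (4, -4), radius = 1


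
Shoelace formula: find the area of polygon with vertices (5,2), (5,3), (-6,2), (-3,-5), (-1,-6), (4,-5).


sum(xi*y_{i+1}) = 5*3 + 5*2 - 6*(-5) - 3*(-6) - 1*(-5) + 4*2 = 86
sum(yi*x_{i+1}) = 2*5 + 3*(-6) + 2*(-3) - 5*(-1) - 6*4 - 5*5 = -58
Area = |86 + 58|/2 = 144/2 = 72.0000

72.0000 sq units


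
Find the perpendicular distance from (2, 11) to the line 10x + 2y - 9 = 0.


|10*2 + 2*11 - 9| = |33| = 33
sqrt(100 + 4) = sqrt(104) = 10.1980
d = 33/sqrt(104) = 3.2359

3.2359


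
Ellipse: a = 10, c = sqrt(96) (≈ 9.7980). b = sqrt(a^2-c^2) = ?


b^2 = 10^2 - (sqrt(96))^2 = 100 - 96 = 4
b = sqrt(4) = 2

b = 2


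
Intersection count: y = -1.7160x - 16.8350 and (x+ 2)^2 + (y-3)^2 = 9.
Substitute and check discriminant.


Substitute y = -1.7160x - 16.8350: (x+ 2)^2 + (-1.7160x- 16.8350-3)^2 = 9
Expand to Ax^2 + Bx + C = 0, where b-k = -19.835
A = 1+m^2 = 3.944656
B = 2(m(b-k) - h) = 2(-1.7160*(-19.835) + 2) = 72.07372
C = h^2 + (b-k)^2 - r^2 = 4 + 393.427225 - 9 = 388.427225
disc = B^2-4AC = 5194.6211 - 6128.8471 = -934.2260
disc < 0

0 intersection points


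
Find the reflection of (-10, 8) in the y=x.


Reflection rule for y=x: (y, x)
(-10, 8) -> (8, -10)

(8, -10)


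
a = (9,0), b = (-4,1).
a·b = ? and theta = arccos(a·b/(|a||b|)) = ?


a·b = 9*(-4) + 0*1 = -36 + 0 = -36
|a| = sqrt(81+0) = 9.0000
|b| = sqrt(16+1) = 4.1231
cos(theta) = -36/(sqrt(81)*sqrt(17)) = -36/sqrt(1377) = -0.970143
theta = arccos(-36/sqrt(1377)) = 165.9638 degrees

a·b = -36, theta = 165.9638 deg


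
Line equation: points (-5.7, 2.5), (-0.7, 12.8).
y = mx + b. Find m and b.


m = (10.3)/(5.0) = 2.0600
b = y1 - m*x1 = 2.5 - (10.3*(-5.7))/(5.0) = 2.5 + 11.7420 = 14.2420

y = 2.0600x + 14.2420


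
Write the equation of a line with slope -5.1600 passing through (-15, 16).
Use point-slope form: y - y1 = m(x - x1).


y - 16 = -5.1600(x + 15)
y = -5.1600x + 16 + 5.1600*(-15)
y = -5.1600x - 61.4000

y = -5.1600x - 61.4000


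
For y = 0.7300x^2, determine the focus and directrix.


a = 0.7300
1/(4a) = 0.3425
Focus = (0, 0.3425)
Directrix: y = -0.3425

Focus = (0, 0.3425), Directrix: y = -0.3425


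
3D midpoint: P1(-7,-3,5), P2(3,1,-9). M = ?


Mx = (-7+3)/2 = -2.0000
My = (-3+1)/2 = -1.0000
Mz = (5- 9)/2 = -2.0000

M = (-2.0000, -1.0000, -2.0000)


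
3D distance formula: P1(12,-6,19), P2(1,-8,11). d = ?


dx=-11, dy=-2, dz=-8
d = sqrt(121+4+64) = sqrt(189) = 13.7477

13.7477


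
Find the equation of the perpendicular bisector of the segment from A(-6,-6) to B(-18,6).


Midpoint = (-12, 0)
Slope of AB = dy/dx = 12/(-12) = -1.0000
Perp slope = -dx/dy = 12/12 = 1.0000
b = My - (perp slope)*Mx = 0 + (-12*(-12))/12 = 0 + 12.0000 = 12.0000

y = 1.0000x + 12.0000


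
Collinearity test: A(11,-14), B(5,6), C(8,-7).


11*(6+ 7) + 5*(-7+ 14) + 8*(-14-6)
= 143 + 35 - 160 = 18

No, not collinear (determinant = 18)


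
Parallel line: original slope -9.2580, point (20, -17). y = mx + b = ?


Parallel lines have equal slopes.
m2 = -9.2580
b2 = -17 + 9.2580*20 = 168.1600

y = -9.2580x + 168.1600


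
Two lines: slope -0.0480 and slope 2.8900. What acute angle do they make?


m1-m2 = -2.938
1+m1*m2 = 0.86128
tan(theta) = |-2.938/0.86128| = 3.411202
theta = arctan(|-2.938/0.86128|) = 73.6614 degrees (acute angle)

73.6614 degrees


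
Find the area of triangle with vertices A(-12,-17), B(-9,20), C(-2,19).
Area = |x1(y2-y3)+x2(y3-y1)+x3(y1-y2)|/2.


-12*(20-19) = -12
-9*(19+ 17) = -324
-2*(-17-20) = 74
sum = -262
Area = |-262|/2 = 131.0000

131.0000 sq units


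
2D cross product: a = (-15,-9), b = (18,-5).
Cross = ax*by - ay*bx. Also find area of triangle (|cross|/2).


cross = -15*(-5) + 9*18 = 75 + 162 = 237
Triangle area = |237|/2 = 237/2 = 118.5000

cross = 237, triangle area = 118.5000


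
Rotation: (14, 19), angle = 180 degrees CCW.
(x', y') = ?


cos(180) = -1, sin(180) = 0
x' = 14*(-1) - 19*0 = -14
y' = 14*0 + 19*(-1) = -19

(-14, -19)


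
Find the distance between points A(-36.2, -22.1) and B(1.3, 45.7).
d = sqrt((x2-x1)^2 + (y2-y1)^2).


dx = 1.3 + 36.2 = 37.5
dy = 45.7 + 22.1 = 67.8
d = sqrt(1406.25 + 4596.84) = sqrt(6003.09) = 77.4796

77.4796


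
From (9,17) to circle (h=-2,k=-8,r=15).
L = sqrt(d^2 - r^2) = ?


d = sqrt((9+ 2)^2 + (17+ 8)^2) = sqrt(121+625) = 27.3130
L = sqrt(746.0000 - 225) = sqrt(521.0000) = 22.8254

22.8254


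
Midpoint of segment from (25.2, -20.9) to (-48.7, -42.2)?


Mx = (25.2 - 48.7)/2 = -23.5/2 = -11.7500
My = (-20.9 - 42.2)/2 = -63.1/2 = -31.5500

(-11.7500, -31.5500)


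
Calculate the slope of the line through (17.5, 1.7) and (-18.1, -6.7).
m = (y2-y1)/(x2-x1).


dy = -6.7 - 1.7 = -8.4
dx = -18.1 - 17.5 = -35.6
m = -8.4/(-35.6) = 0.2360

m = 0.2360


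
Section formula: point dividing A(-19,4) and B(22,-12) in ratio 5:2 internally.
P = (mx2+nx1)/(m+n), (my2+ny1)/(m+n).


Px = (5*22 + 2*(-19))/7 = 72/7 = 10.2857
Py = (5*(-12) + 2*4)/7 = -52/7 = -7.4286

P = (10.2857, -7.4286)


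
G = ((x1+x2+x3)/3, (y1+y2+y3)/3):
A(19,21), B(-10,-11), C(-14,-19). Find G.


Gx = (19- 10- 14)/3 = -5/3 = -1.6667
Gy = (21- 11- 19)/3 = -9/3 = -3.0000

G = (-1.6667, -3.0000)


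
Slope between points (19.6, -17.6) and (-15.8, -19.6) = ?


dy = -19.6 + 17.6 = -2.0
dx = -15.8 - 19.6 = -35.4
m = -2.0/(-35.4) = 0.0565

m = 0.0565


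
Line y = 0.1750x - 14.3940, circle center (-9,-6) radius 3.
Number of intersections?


Substitute y = 0.1750x - 14.3940: (x+ 9)^2 + (0.1750x- 14.3940+ 6)^2 = 9
Expand to Ax^2 + Bx + C = 0, where b-k = -8.394
A = 1+m^2 = 1.030625
B = 2(m(b-k) - h) = 2(0.1750*(-8.394) + 9) = 15.0621
C = h^2 + (b-k)^2 - r^2 = 81 + 70.459236 - 9 = 142.459236
disc = B^2-4AC = 226.8669 - 587.2882 = -360.4213
disc < 0

0 intersection points


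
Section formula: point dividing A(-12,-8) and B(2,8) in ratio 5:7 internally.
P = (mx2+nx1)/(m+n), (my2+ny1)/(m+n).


Px = (5*2 + 7*(-12))/12 = -74/12 = -6.1667
Py = (5*8 + 7*(-8))/12 = -16/12 = -1.3333

P = (-6.1667, -1.3333)


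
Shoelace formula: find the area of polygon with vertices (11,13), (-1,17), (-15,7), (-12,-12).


sum(xi*y_{i+1}) = 11*17 - 1*7 - 15*(-12) - 12*13 = 204
sum(yi*x_{i+1}) = 13*(-1) + 17*(-15) + 7*(-12) - 12*11 = -484
Area = |204 + 484|/2 = 688/2 = 344.0000

344.0000 sq units


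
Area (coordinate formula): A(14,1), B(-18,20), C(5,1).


14*(20-1) = 266
-18*(1-1) = 0
5*(1-20) = -95
sum = 171
Area = |171|/2 = 85.5000

85.5000 sq units


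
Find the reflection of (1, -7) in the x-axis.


Reflection rule for x-axis: (x, -y)
(1, -7) -> (1, 7)

(1, 7)


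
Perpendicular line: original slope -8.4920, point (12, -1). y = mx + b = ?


Perpendicular slope = -1/m1 = -1/(-8.4920) = 0.1178
b2 = y0 - m2*x0 = -1 + 12/(-8.4920) = -1 - 1.4131 = -2.4131

y = 0.1178x - 2.4131


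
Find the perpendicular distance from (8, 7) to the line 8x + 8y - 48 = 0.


|8*8 + 8*7 - 48| = |72| = 72
sqrt(64 + 64) = sqrt(128) = 11.3137
d = 72/sqrt(128) = 6.3640

6.3640


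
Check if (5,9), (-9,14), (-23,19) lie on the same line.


5*(14-19) - 9*(19-9) - 23*(9-14)
= -25 - 90 + 115 = 0

Yes, collinear (determinant = 0)


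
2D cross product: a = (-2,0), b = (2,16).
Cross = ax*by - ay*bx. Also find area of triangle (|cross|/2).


cross = -2*16 - 0*2 = -32 - 0 = -32
Triangle area = |-32|/2 = 32/2 = 16.0000

cross = -32, triangle area = 16.0000


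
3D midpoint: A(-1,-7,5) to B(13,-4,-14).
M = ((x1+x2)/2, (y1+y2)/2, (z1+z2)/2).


Mx = (-1+13)/2 = 6.0000
My = (-7- 4)/2 = -5.5000
Mz = (5- 14)/2 = -4.5000

M = (6.0000, -5.5000, -4.5000)


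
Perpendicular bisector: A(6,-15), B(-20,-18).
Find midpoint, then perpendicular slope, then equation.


Midpoint = (-7, -16.5)
Slope of AB = dy/dx = -3/(-26) = 0.1154
Perp slope = -dx/dy = -26/3 = -8.6667
b = My - (perp slope)*Mx = -16.5 + (-26*(-7))/(-3) = -16.5 - 60.6667 = -77.1667

y = -8.6667x - 77.1667


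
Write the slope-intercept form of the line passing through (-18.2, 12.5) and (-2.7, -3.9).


m = (-16.4)/(15.5) = -1.0581
b = y1 - m*x1 = 12.5 - (-16.4*(-18.2))/(15.5) = 12.5 - 19.2568 = -6.7568

y = -1.0581x - 6.7568


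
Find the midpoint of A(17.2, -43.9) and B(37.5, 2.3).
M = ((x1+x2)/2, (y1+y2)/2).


Mx = (17.2 + 37.5)/2 = 54.7/2 = 27.3500
My = (-43.9 + 2.3)/2 = -41.6/2 = -20.8000

(27.3500, -20.8000)


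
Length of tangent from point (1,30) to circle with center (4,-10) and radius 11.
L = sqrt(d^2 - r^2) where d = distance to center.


d = sqrt((1-4)^2 + (30+ 10)^2) = sqrt(9+1600) = 40.1123
L = sqrt(1609.0000 - 121) = sqrt(1488.0000) = 38.5746

38.5746


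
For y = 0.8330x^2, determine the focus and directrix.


a = 0.8330
1/(4a) = 0.3001
Focus = (0, 0.3001)
Directrix: y = -0.3001

Focus = (0, 0.3001), Directrix: y = -0.3001


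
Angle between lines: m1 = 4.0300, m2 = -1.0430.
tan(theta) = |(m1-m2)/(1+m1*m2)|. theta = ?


m1-m2 = 5.073
1+m1*m2 = -3.20329
tan(theta) = |5.073/(-3.20329)| = 1.583684
theta = arctan(|5.073/(-3.20329)|) = 57.7301 degrees (acute angle)

57.7301 degrees


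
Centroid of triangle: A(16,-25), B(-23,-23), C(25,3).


Gx = (16- 23+25)/3 = 18/3 = 6.0000
Gy = (-25- 23+3)/3 = -45/3 = -15.0000

G = (6.0000, -15.0000)


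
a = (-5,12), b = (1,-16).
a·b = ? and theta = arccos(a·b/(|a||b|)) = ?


a·b = -5*1 + 12*(-16) = -5 - 192 = -197
|a| = sqrt(25+144) = 13.0000
|b| = sqrt(1+256) = 16.0312
cos(theta) = -197/(sqrt(169)*sqrt(257)) = -197/sqrt(43433) = -0.945271
theta = arccos(-197/sqrt(43433)) = 160.9565 degrees

a·b = -197, theta = 160.9565 deg


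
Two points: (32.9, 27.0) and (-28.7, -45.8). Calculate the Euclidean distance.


dx = -28.7 - 32.9 = -61.6
dy = -45.8 - 27.0 = -72.8
d = sqrt(3794.56 + 5299.84) = sqrt(9094.4) = 95.3646

95.3646


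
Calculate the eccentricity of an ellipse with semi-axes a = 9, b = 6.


c = sqrt(81-36) = sqrt(45) = 6.7082
e = c/a = sqrt(45)/9 = 0.7454

e = 0.7454


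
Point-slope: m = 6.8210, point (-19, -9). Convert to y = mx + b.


y + 9 = 6.8210(x + 19)
y = 6.8210x - 9 - 6.8210*(-19)
y = 6.8210x + 120.5990

y = 6.8210x + 120.5990


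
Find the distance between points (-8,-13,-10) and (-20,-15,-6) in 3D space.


dx=-12, dy=-2, dz=4
d = sqrt(144+4+16) = sqrt(164) = 12.8062

12.8062


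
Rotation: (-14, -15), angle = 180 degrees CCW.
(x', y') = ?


cos(180) = -1, sin(180) = 0
x' = -14*(-1) + 15*0 = 14
y' = -14*0 - 15*(-1) = 15

(14, 15)


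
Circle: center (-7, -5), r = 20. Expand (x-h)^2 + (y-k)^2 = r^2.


(x+ 7)^2 + (y+ 5)^2 = 20^2
D = -2h = 14, E = -2k = 10
F = h^2+k^2-r^2 = 49+25-400 = -326

x^2 + y^2 + 14x + 10y - 326 = 0


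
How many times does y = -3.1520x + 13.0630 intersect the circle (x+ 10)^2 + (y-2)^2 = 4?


Substitute y = -3.1520x + 13.0630: (x+ 10)^2 + (-3.1520x+13.0630-2)^2 = 4
Expand to Ax^2 + Bx + C = 0, where b-k = 11.063
A = 1+m^2 = 10.935104
B = 2(m(b-k) - h) = 2(-3.1520*11.063 + 10) = -49.741152
C = h^2 + (b-k)^2 - r^2 = 100 + 122.389969 - 4 = 218.389969
disc = B^2-4AC = 2474.1822 - 9552.4681 = -7078.2859
disc < 0

0 intersection points


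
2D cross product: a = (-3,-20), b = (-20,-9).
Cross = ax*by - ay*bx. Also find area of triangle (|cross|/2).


cross = -3*(-9) + 20*(-20) = 27 - 400 = -373
Triangle area = |-373|/2 = 373/2 = 186.5000

cross = -373, triangle area = 186.5000


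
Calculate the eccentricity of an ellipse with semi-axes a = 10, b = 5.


c = sqrt(100-25) = sqrt(75) = 8.6603
e = c/a = sqrt(75)/10 = 0.8660

e = 0.8660


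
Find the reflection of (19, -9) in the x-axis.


Reflection rule for x-axis: (x, -y)
(19, -9) -> (19, 9)

(19, 9)


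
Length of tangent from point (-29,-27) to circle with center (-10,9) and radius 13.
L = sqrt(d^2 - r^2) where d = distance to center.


d = sqrt((-29+ 10)^2 + (-27-9)^2) = sqrt(361+1296) = 40.7063
L = sqrt(1657.0000 - 169) = sqrt(1488.0000) = 38.5746

38.5746


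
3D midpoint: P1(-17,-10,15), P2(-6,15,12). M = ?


Mx = (-17- 6)/2 = -11.5000
My = (-10+15)/2 = 2.5000
Mz = (15+12)/2 = 13.5000

M = (-11.5000, 2.5000, 13.5000)


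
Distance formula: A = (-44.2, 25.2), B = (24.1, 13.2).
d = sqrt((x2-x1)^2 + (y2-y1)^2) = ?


dx = 24.1 + 44.2 = 68.3
dy = 13.2 - 25.2 = -12.0
d = sqrt(4664.89 + 144.0) = sqrt(4808.89) = 69.3462

69.3462


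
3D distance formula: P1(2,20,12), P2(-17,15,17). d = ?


dx=-19, dy=-5, dz=5
d = sqrt(361+25+25) = sqrt(411) = 20.2731

20.2731


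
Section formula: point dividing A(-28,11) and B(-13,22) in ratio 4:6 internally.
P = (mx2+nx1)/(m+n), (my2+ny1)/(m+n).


Px = (4*(-13) + 6*(-28))/10 = -220/10 = -22.0000
Py = (4*22 + 6*11)/10 = 154/10 = 15.4000

P = (-22.0000, 15.4000)


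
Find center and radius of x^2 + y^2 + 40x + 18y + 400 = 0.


h = -D/2 = -40/2 = -20
k = -E/2 = -18/2 = -9
r^2 = h^2 + k^2 - F = 400 + 81 - 400 = 81
r = 9

Center (-20, -9), radius = 9


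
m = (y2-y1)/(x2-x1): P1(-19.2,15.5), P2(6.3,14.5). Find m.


dy = 14.5 - 15.5 = -1.0
dx = 6.3 + 19.2 = 25.5
m = -1.0/25.5 = -0.0392

m = -0.0392


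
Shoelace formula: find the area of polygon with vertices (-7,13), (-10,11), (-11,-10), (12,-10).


sum(xi*y_{i+1}) = -7*11 - 10*(-10) - 11*(-10) + 12*13 = 289
sum(yi*x_{i+1}) = 13*(-10) + 11*(-11) - 10*12 - 10*(-7) = -301
Area = |289 + 301|/2 = 590/2 = 295.0000

295.0000 sq units


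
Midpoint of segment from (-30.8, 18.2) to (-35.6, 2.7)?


Mx = (-30.8 - 35.6)/2 = -66.4/2 = -33.2000
My = (18.2 + 2.7)/2 = 20.9/2 = 10.4500

(-33.2000, 10.4500)


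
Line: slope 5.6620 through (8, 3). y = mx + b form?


y - 3 = 5.6620(x - 8)
y = 5.6620x + 3 - 5.6620*8
y = 5.6620x - 42.2960

y = 5.6620x - 42.2960


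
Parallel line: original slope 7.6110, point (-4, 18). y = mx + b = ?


Parallel lines have equal slopes.
m2 = 7.6110
b2 = 18 - 7.6110*(-4) = 48.4440

y = 7.6110x + 48.4440


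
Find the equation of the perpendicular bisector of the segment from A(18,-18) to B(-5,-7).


Midpoint = (6.5, -12.5)
Slope of AB = dy/dx = 11/(-23) = -0.4783
Perp slope = -dx/dy = 23/11 = 2.0909
b = My - (perp slope)*Mx = -12.5 + (-23*6.5)/11 = -12.5 - 13.5909 = -26.0909

y = 2.0909x - 26.0909


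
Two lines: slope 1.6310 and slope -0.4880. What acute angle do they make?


m1-m2 = 2.119
1+m1*m2 = 0.204072
tan(theta) = |2.119/0.204072| = 10.383590
theta = arctan(|2.119/0.204072|) = 84.4990 degrees (acute angle)

84.4990 degrees


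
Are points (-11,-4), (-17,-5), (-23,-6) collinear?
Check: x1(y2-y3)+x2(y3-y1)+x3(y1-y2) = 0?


-11*(-5+ 6) - 17*(-6+ 4) - 23*(-4+ 5)
= -11 + 34 - 23 = 0

Yes, collinear (determinant = 0)


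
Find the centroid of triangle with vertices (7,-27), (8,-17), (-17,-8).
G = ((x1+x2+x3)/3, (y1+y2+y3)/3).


Gx = (7+8- 17)/3 = -2/3 = -0.6667
Gy = (-27- 17- 8)/3 = -52/3 = -17.3333

G = (-0.6667, -17.3333)


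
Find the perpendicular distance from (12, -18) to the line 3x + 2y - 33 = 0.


|3*12 + 2*(-18) - 33| = |-33| = 33
sqrt(9 + 4) = sqrt(13) = 3.6056
d = 33/sqrt(13) = 9.1526

9.1526


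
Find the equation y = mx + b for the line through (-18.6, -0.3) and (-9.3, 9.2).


m = (9.5)/(9.3) = 1.0215
b = y1 - m*x1 = -0.3 - (9.5*(-18.6))/(9.3) = -0.3 + 19.0000 = 18.7000

y = 1.0215x + 18.7000


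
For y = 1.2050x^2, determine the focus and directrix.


a = 1.2050
1/(4a) = 0.2075
Focus = (0, 0.2075)
Directrix: y = -0.2075

Focus = (0, 0.2075), Directrix: y = -0.2075


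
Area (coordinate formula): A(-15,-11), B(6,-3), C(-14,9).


-15*(-3-9) = 180
6*(9+ 11) = 120
-14*(-11+ 3) = 112
sum = 412
Area = |412|/2 = 206.0000

206.0000 sq units


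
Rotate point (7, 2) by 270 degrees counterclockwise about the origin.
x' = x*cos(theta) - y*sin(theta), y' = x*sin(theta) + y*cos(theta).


cos(270) = 0, sin(270) = -1
x' = 7*0 - 2*(-1) = 2
y' = 7*(-1) + 2*0 = -7

(2, -7)


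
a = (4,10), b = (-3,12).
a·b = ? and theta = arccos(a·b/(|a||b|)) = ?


a·b = 4*(-3) + 10*12 = -12 + 120 = 108
|a| = sqrt(16+100) = 10.7703
|b| = sqrt(9+144) = 12.3693
cos(theta) = 108/(sqrt(116)*sqrt(153)) = 108/sqrt(17748) = 0.810679
theta = arccos(108/sqrt(17748)) = 35.8377 degrees

a·b = 108, theta = 35.8377 deg


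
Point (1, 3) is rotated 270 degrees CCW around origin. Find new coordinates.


cos(270) = 0, sin(270) = -1
x' = 1*0 - 3*(-1) = 3
y' = 1*(-1) + 3*0 = -1

(3, -1)


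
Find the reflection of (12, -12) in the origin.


Reflection rule for origin: (-x, -y)
(12, -12) -> (-12, 12)

(-12, 12)


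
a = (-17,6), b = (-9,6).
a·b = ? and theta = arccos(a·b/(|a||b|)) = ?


a·b = -17*(-9) + 6*6 = 153 + 36 = 189
|a| = sqrt(289+36) = 18.0278
|b| = sqrt(81+36) = 10.8167
cos(theta) = 189/(sqrt(325)*sqrt(117)) = 189/sqrt(38025) = 0.969231
theta = arccos(189/sqrt(38025)) = 14.2500 degrees

a·b = 189, theta = 14.2500 deg


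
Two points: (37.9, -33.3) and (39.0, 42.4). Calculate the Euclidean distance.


dx = 39.0 - 37.9 = 1.1
dy = 42.4 + 33.3 = 75.7
d = sqrt(1.21 + 5730.49) = sqrt(5731.7) = 75.7080

75.7080


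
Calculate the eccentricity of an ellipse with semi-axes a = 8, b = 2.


c = sqrt(64-4) = sqrt(60) = 7.7460
e = c/a = sqrt(60)/8 = 0.9682

e = 0.9682


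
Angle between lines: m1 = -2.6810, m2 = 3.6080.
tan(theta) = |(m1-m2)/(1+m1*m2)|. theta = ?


m1-m2 = -6.289
1+m1*m2 = -8.673048
tan(theta) = |-6.289/(-8.673048)| = 0.725120
theta = arctan(|-6.289/(-8.673048)|) = 35.9466 degrees (acute angle)

35.9466 degrees


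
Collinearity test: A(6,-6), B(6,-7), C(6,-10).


6*(-7+ 10) + 6*(-10+ 6) + 6*(-6+ 7)
= 18 - 24 + 6 = 0

Yes, collinear (determinant = 0)


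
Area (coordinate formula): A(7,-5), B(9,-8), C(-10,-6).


7*(-8+ 6) = -14
9*(-6+ 5) = -9
-10*(-5+ 8) = -30
sum = -53
Area = |-53|/2 = 26.5000

26.5000 sq units


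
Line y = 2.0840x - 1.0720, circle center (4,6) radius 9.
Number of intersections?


Substitute y = 2.0840x - 1.0720: (x-4)^2 + (2.0840x- 1.0720-6)^2 = 81
Expand to Ax^2 + Bx + C = 0, where b-k = -7.072
A = 1+m^2 = 5.343056
B = 2(m(b-k) - h) = 2(2.0840*(-7.072) - 4) = -37.476096
C = h^2 + (b-k)^2 - r^2 = 16 + 50.013184 - 81 = -14.986816
disc = B^2-4AC = 1404.4578 + 320.3016 = 1724.7594
disc > 0

2 intersection points


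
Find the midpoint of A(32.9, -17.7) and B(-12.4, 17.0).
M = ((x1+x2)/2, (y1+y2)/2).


Mx = (32.9 - 12.4)/2 = 20.5/2 = 10.2500
My = (-17.7 + 17.0)/2 = -0.7/2 = -0.3500

(10.2500, -0.3500)


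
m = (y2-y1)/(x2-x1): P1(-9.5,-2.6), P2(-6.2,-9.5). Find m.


dy = -9.5 + 2.6 = -6.9
dx = -6.2 + 9.5 = 3.3
m = -6.9/3.3 = -2.0909

m = -2.0909


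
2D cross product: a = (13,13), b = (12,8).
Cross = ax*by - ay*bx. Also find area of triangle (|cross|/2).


cross = 13*8 - 13*12 = 104 - 156 = -52
Triangle area = |-52|/2 = 52/2 = 26.0000

cross = -52, triangle area = 26.0000


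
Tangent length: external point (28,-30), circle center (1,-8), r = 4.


d = sqrt((28-1)^2 + (-30+ 8)^2) = sqrt(729+484) = 34.8281
L = sqrt(1213.0000 - 16) = sqrt(1197.0000) = 34.5977

34.5977


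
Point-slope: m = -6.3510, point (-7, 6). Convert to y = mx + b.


y - 6 = -6.3510(x + 7)
y = -6.3510x + 6 + 6.3510*(-7)
y = -6.3510x - 38.4570

y = -6.3510x - 38.4570


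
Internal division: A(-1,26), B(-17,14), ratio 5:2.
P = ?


Px = (5*(-17) + 2*(-1))/7 = -87/7 = -12.4286
Py = (5*14 + 2*26)/7 = 122/7 = 17.4286

P = (-12.4286, 17.4286)


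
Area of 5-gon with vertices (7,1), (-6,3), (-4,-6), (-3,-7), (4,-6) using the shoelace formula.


sum(xi*y_{i+1}) = 7*3 - 6*(-6) - 4*(-7) - 3*(-6) + 4*1 = 107
sum(yi*x_{i+1}) = 1*(-6) + 3*(-4) - 6*(-3) - 7*4 - 6*7 = -70
Area = |107 + 70|/2 = 177/2 = 88.5000

88.5000 sq units


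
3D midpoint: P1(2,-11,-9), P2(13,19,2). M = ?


Mx = (2+13)/2 = 7.5000
My = (-11+19)/2 = 4.0000
Mz = (-9+2)/2 = -3.5000

M = (7.5000, 4.0000, -3.5000)


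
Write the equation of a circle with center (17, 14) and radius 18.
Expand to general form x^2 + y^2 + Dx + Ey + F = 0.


(x-17)^2 + (y-14)^2 = 18^2
D = -2h = -34, E = -2k = -28
F = h^2+k^2-r^2 = 289+196-324 = 161

x^2 + y^2 - 34x - 28y + 161 = 0


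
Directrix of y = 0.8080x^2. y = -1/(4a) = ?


a = 0.8080
1/(4a) = 0.3094
directrix: y = -0.3094 = -0.3094

y = -0.3094


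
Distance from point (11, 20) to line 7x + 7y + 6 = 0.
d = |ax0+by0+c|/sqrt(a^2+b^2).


|7*11 + 7*20 + 6| = |223| = 223
sqrt(49 + 49) = sqrt(98) = 9.8995
d = 223/sqrt(98) = 22.5264

22.5264


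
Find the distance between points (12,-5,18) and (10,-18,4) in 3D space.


dx=-2, dy=-13, dz=-14
d = sqrt(4+169+196) = sqrt(369) = 19.2094

19.2094


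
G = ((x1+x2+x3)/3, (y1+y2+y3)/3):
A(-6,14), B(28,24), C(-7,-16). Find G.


Gx = (-6+28- 7)/3 = 15/3 = 5.0000
Gy = (14+24- 16)/3 = 22/3 = 7.3333

G = (5.0000, 7.3333)


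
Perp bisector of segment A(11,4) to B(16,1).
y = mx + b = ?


Midpoint = (13.5, 2.5)
Slope of AB = dy/dx = -3/5 = -0.6000
Perp slope = -dx/dy = 5/3 = 1.6667
b = My - (perp slope)*Mx = 2.5 + (5*13.5)/(-3) = 2.5 - 22.5000 = -20.0000

y = 1.6667x - 20.0000


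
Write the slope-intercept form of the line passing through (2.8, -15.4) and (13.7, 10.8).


m = (26.2)/(10.9) = 2.4037
b = y1 - m*x1 = -15.4 - (26.2*2.8)/(10.9) = -15.4 - 6.7303 = -22.1303

y = 2.4037x - 22.1303


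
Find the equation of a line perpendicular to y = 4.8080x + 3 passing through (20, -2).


Perpendicular slope = -1/m1 = -1/4.8080 = -0.2080
b2 = y0 - m2*x0 = -2 + 20/4.8080 = -2 + 4.1597 = 2.1597

y = -0.2080x + 2.1597


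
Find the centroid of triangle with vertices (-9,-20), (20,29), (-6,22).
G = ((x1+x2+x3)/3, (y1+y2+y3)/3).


Gx = (-9+20- 6)/3 = 5/3 = 1.6667
Gy = (-20+29+22)/3 = 31/3 = 10.3333

G = (1.6667, 10.3333)


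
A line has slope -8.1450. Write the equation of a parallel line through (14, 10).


Parallel lines have equal slopes.
m2 = -8.1450
b2 = 10 + 8.1450*14 = 124.0300

y = -8.1450x + 124.0300


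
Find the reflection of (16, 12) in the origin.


Reflection rule for origin: (-x, -y)
(16, 12) -> (-16, -12)

(-16, -12)


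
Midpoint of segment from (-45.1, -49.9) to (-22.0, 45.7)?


Mx = (-45.1 - 22.0)/2 = -67.1/2 = -33.5500
My = (-49.9 + 45.7)/2 = -4.2/2 = -2.1000

(-33.5500, -2.1000)


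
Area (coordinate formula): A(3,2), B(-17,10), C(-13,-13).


3*(10+ 13) = 69
-17*(-13-2) = 255
-13*(2-10) = 104
sum = 428
Area = |428|/2 = 214.0000

214.0000 sq units


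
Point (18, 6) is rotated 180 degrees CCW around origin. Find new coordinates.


cos(180) = -1, sin(180) = 0
x' = 18*(-1) - 6*0 = -18
y' = 18*0 + 6*(-1) = -6

(-18, -6)


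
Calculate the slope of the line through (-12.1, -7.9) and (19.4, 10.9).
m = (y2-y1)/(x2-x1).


dy = 10.9 + 7.9 = 18.8
dx = 19.4 + 12.1 = 31.5
m = 18.8/31.5 = 0.5968

m = 0.5968


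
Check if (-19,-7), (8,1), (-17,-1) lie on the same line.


-19*(1+ 1) + 8*(-1+ 7) - 17*(-7-1)
= -38 + 48 + 136 = 146

No, not collinear (determinant = 146)


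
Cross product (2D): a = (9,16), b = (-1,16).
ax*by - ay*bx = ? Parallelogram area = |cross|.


cross = 9*16 - 16*(-1) = 144 + 16 = 160
Parallelogram area = |160| = 160

cross = 160, parallelogram area = 160


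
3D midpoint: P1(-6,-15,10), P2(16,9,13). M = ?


Mx = (-6+16)/2 = 5.0000
My = (-15+9)/2 = -3.0000
Mz = (10+13)/2 = 11.5000

M = (5.0000, -3.0000, 11.5000)


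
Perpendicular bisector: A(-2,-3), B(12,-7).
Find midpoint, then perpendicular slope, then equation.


Midpoint = (5, -5)
Slope of AB = dy/dx = -4/14 = -0.2857
Perp slope = -dx/dy = 14/4 = 3.5000
b = My - (perp slope)*Mx = -5 + (14*5)/(-4) = -5 - 17.5000 = -22.5000

y = 3.5000x - 22.5000


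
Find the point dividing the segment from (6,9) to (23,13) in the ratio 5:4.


Px = (5*23 + 4*6)/9 = 139/9 = 15.4444
Py = (5*13 + 4*9)/9 = 101/9 = 11.2222

P = (15.4444, 11.2222)


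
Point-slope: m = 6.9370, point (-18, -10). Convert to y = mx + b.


y + 10 = 6.9370(x + 18)
y = 6.9370x - 10 - 6.9370*(-18)
y = 6.9370x + 114.8660

y = 6.9370x + 114.8660


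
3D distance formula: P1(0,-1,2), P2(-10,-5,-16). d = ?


dx=-10, dy=-4, dz=-18
d = sqrt(100+16+324) = sqrt(440) = 20.9762

20.9762


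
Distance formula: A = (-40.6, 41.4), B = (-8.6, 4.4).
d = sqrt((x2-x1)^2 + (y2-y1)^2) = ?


dx = -8.6 + 40.6 = 32.0
dy = 4.4 - 41.4 = -37.0
d = sqrt(1024.0 + 1369.0) = sqrt(2393.0) = 48.9183

48.9183
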